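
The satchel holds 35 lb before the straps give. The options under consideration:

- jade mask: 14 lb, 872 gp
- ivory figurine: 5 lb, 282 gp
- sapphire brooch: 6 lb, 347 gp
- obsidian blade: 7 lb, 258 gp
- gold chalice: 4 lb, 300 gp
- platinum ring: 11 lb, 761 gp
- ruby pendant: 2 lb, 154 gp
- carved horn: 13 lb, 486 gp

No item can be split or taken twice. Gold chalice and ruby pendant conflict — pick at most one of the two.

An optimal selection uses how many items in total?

4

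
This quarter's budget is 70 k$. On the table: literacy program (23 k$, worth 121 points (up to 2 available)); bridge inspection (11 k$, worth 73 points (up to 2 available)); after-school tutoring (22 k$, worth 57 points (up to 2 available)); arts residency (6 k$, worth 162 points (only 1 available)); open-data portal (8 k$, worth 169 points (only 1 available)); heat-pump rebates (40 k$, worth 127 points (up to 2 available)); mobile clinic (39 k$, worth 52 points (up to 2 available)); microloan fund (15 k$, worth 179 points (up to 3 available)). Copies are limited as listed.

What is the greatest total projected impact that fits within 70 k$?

941

Bridge inspection + arts residency + open-data portal + 3×microloan fund uses 70 of the 70 k$ and totals 941.
No other feasible combination exceeds 941.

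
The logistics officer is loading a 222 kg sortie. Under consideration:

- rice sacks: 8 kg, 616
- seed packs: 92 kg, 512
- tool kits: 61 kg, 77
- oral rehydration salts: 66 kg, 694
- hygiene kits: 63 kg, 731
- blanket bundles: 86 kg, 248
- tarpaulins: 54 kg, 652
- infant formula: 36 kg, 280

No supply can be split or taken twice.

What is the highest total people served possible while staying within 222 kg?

2693

Ranking by ratio (people served/kg): rice sacks 77.00, tarpaulins 12.07, hygiene kits 11.60.
Best packing: rice sacks + oral rehydration salts + hygiene kits + tarpaulins — 191 kg, 2693 total.
The spare 31 kg is too small for any remaining supply, and no exchange beats 2693.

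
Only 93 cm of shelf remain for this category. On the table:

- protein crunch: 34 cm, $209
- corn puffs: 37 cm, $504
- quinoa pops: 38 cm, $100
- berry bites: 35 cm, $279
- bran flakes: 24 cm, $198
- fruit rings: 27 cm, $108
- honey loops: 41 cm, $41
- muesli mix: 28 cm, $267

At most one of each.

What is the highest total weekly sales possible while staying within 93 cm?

969

Corn puffs + bran flakes + muesli mix uses 89 of the 93 cm and totals 969.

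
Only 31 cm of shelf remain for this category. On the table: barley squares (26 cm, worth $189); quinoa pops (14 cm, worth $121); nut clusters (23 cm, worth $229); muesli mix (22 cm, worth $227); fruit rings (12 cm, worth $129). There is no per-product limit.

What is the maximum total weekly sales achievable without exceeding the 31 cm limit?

Density check — fruit rings 10.75, muesli mix 10.32, nut clusters 9.96, quinoa pops 8.64 are the best per cm.
The ratio ordering already packs tightly: 2×fruit rings, 24 cm, 258.
Every other selection either busts 31 cm or fails to beat 258.

258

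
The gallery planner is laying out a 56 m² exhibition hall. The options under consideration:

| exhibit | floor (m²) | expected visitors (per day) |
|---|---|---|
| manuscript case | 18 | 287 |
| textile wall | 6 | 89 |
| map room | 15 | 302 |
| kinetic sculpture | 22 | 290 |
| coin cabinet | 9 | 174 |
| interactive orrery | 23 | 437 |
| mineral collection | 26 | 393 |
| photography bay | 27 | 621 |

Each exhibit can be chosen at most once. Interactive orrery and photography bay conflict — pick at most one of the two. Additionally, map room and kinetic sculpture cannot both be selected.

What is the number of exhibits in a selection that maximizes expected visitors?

Best achievable expected visitors is 1097.
One optimal bundle: map room + coin cabinet + photography bay (51 m²).
All optima have 3 exhibits.

3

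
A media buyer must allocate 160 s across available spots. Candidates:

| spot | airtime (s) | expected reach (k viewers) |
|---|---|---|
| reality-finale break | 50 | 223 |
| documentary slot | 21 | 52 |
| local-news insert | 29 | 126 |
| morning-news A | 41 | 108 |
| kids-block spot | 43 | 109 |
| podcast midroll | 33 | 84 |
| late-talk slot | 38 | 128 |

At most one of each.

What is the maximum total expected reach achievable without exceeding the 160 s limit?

586

Ranking by ratio (expected reach/s): reality-finale break 4.46, local-news insert 4.34, late-talk slot 3.37, morning-news A 2.63.
A density-first pass picks reality-finale break + local-news insert + morning-news A + late-talk slot — 585 at 158 s.
Replace morning-news A with kids-block spot: the trade gains 1 net, giving 586 at 160 s.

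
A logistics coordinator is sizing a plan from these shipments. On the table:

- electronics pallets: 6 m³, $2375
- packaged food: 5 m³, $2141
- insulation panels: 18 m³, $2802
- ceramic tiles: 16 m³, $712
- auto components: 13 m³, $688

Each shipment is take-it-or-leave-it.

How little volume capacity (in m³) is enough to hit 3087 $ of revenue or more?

11

Need the lightest bundle worth ≥ 3087.
Taking electronics pallets + packaged food gives 4516 (≥ 3087) for 11 m³.
No combination under 11 m³ hits 3087.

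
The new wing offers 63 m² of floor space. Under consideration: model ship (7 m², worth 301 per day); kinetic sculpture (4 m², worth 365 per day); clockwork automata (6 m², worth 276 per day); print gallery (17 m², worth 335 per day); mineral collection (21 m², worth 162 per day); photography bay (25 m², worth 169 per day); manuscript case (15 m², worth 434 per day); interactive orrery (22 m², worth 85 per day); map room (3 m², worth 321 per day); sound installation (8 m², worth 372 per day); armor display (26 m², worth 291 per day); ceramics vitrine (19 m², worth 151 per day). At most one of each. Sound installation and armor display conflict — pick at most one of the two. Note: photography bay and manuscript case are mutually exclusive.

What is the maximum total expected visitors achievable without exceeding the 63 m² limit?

2404

Best packing: model ship + kinetic sculpture + clockwork automata + print gallery + manuscript case + map room + sound installation — 60 m², 2404 total.
Nothing else feasible within 63 m² beats 2404.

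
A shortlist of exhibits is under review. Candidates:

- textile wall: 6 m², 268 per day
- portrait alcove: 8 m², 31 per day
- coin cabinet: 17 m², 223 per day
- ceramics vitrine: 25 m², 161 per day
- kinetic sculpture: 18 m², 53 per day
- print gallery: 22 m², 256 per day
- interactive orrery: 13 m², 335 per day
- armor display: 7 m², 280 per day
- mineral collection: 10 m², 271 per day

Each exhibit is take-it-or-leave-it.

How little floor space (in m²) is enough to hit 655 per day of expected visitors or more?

23

Need the lightest bundle worth ≥ 655.
Taking textile wall + armor display + mineral collection gives 819 (≥ 655) for 23 m².
Below 23 m² the best achievable stays under 655.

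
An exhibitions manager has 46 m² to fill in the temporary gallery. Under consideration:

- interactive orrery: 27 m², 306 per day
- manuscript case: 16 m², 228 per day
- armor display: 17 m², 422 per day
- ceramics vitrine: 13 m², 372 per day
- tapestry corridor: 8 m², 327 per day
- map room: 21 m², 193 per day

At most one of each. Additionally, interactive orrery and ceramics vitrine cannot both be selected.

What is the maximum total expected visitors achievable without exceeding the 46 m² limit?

1121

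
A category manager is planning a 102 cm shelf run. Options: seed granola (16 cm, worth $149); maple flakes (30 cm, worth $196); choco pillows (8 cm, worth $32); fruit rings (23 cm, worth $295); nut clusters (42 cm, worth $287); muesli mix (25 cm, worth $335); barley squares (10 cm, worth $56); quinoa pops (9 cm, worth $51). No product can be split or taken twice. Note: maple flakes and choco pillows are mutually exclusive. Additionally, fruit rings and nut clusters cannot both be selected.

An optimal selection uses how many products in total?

4

Best achievable weekly sales is 975.
One optimal bundle: seed granola + maple flakes + fruit rings + muesli mix (94 cm).
All optima have 4 products.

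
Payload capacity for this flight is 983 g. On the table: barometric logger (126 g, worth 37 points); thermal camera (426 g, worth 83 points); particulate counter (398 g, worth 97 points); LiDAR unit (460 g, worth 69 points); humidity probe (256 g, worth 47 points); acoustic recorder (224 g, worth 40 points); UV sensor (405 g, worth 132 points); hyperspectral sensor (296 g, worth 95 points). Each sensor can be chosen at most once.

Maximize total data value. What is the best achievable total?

The ratio heuristic lands on barometric logger + UV sensor + hyperspectral sensor (264) but leaves 156 g idle.
The 126 g tied up in barometric logger is better spent on humidity probe — total rises to 274 (957 g).
Nothing else within 983 g beats 274.

274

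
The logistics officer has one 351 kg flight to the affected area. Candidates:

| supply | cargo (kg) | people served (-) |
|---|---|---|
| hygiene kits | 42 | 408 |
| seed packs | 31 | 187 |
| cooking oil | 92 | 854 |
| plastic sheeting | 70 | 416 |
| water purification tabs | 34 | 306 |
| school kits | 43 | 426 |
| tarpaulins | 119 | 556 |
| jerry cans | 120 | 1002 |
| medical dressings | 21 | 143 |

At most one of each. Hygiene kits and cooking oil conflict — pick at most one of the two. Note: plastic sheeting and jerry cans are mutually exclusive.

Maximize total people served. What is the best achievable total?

Seed packs + cooking oil + water purification tabs + school kits + jerry cans + medical dressings uses 341 of the 351 kg and totals 2918.
An exhaustive check of the 512 subsets confirms 2918.

2918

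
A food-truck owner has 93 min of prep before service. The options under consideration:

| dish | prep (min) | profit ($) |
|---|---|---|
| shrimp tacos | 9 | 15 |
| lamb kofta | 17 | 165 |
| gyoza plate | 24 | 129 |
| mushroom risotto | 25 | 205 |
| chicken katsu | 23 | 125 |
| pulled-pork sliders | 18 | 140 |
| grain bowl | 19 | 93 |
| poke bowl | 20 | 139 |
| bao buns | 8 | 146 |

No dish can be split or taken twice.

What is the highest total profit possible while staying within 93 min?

By profit per min: bao buns 18.25, lamb kofta 9.71, mushroom risotto 8.20 lead.
Lamb kofta + mushroom risotto + pulled-pork sliders + poke bowl + bao buns uses 88 of the 93 min and totals 795.
That's the maximum — no swap from here does better than 795.

795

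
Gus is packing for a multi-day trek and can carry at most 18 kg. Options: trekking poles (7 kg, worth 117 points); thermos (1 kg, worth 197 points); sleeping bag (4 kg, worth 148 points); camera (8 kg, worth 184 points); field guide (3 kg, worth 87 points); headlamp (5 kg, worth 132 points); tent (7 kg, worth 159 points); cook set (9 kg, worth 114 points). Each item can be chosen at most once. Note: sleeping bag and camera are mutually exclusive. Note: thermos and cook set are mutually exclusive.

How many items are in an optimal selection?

Best achievable utility is 636.
thermos + sleeping bag + headlamp + tent hits 636 at 17 kg.
Any selection reaching 636 contains exactly 4 items.

4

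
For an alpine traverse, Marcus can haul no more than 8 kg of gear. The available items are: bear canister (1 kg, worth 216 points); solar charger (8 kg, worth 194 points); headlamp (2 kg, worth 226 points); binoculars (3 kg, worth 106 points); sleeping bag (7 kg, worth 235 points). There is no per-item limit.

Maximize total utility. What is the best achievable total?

Ranking by ratio (utility/kg): bear canister 216.00, headlamp 113.00, binoculars 35.33.
Taking 8×bear canister: 8 kg used, 1728 in utility.
No other feasible combination exceeds 1728.

1728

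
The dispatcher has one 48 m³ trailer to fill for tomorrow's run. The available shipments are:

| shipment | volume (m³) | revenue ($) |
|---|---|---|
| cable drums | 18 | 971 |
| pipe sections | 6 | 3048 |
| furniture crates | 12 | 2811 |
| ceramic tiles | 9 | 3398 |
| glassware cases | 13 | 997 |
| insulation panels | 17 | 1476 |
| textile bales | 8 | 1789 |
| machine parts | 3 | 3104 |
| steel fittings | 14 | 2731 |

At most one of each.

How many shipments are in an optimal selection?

5

Optimal total is 15092.
pipe sections + furniture crates + ceramic tiles + machine parts + steel fittings hits 15092 at 44 m³.
All optima have 5 shipments.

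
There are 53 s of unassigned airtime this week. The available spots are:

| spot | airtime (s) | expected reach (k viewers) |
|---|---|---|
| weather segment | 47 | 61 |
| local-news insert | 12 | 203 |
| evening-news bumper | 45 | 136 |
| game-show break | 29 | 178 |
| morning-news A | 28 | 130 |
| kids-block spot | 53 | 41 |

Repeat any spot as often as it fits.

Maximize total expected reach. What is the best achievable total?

By expected reach per s: local-news insert 16.92, game-show break 6.14, morning-news A 4.64 lead.
Taking 4×local-news insert: 48 s used, 812 in expected reach.

812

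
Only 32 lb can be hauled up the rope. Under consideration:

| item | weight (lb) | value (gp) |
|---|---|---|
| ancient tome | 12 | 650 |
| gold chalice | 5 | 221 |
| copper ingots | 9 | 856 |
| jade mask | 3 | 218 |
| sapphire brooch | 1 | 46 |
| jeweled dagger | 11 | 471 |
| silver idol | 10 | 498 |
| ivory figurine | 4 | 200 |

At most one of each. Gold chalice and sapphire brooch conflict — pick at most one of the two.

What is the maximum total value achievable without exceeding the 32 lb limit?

Greedy by ratio would take ancient tome + copper ingots + jade mask + sapphire brooch + ivory figurine: 29 lb used, total 1970.
The 7 lb tied up in jade mask and ivory figurine is better spent on silver idol — total rises to 2050 (32 lb).
That's the maximum — no feasible swap from here does better than 2050.

2050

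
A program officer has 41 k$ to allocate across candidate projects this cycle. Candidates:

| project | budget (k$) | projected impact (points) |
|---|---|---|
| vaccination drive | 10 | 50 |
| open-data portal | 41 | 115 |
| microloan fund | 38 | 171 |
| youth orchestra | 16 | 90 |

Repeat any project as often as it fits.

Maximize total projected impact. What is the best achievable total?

200

Filling by ratio: 2×youth orchestra for 180, with 9 k$ left unused.
Dropping 2×youth orchestra frees 32 k$; slotting in 4×vaccination drive (40 k$) lifts the total to 200 at 40 k$.
Every other selection either busts 41 k$ or fails to beat 200.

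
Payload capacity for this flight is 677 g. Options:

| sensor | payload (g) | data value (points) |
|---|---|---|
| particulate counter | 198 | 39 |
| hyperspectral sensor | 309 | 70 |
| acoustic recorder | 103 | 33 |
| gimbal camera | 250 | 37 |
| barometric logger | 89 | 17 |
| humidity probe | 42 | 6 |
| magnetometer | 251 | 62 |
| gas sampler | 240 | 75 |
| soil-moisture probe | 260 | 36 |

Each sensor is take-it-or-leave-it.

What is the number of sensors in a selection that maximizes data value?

The maximum data value within 677 g is 178.
For example hyperspectral sensor + acoustic recorder + gas sampler achieves it, using 652 g.
All optima have 3 sensors.

3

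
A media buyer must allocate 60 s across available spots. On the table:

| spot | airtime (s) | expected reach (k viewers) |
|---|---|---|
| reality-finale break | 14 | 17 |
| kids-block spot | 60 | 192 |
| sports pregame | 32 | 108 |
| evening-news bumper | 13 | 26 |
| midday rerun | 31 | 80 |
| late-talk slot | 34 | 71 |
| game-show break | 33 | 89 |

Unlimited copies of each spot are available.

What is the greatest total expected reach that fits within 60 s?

192

Filling by ratio: sports pregame + 2×evening-news bumper for 160, with 2 s left unused.
The 58 s tied up in sports pregame and 2×evening-news bumper is better spent on kids-block spot — total rises to 192 (60 s).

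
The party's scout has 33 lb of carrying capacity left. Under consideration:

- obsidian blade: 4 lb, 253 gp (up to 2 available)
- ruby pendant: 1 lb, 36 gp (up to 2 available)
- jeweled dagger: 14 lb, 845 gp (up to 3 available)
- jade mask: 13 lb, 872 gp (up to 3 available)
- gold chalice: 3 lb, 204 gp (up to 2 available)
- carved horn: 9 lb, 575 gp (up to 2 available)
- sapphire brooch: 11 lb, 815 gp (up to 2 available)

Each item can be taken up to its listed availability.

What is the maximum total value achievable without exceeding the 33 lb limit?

A density-first pass picks obsidian blade + ruby pendant + 2×gold chalice + 2×sapphire brooch — 2327 at 33 lb.
The 4 lb tied up in ruby pendant and gold chalice is better spent on obsidian blade — total rises to 2340 (33 lb).

2340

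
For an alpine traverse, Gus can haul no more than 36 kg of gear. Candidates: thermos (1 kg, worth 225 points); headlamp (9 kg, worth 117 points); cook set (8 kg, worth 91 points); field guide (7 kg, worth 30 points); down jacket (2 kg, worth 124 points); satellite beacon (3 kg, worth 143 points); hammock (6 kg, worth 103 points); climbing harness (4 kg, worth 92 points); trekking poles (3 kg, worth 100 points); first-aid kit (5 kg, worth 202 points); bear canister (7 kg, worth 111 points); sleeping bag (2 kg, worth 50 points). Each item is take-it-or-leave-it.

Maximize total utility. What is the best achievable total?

1164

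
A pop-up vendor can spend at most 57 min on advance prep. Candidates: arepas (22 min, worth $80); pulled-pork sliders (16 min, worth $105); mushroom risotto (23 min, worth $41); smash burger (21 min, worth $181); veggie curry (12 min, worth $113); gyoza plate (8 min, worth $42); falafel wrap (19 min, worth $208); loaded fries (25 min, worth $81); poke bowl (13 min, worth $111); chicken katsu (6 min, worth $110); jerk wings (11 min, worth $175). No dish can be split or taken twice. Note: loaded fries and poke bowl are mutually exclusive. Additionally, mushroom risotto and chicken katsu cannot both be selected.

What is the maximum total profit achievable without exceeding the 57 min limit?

Taking the top-ratio dishes first gives veggie curry + gyoza plate + falafel wrap + chicken katsu + jerk wings for 648 (56 min).
Dropping veggie curry and gyoza plate frees 20 min; slotting in smash burger (21 min) lifts the total to 674 at 57 min.
Next best is veggie curry + gyoza plate + falafel wrap + chicken katsu + jerk wings at 648 (56 min) — short by 26.

674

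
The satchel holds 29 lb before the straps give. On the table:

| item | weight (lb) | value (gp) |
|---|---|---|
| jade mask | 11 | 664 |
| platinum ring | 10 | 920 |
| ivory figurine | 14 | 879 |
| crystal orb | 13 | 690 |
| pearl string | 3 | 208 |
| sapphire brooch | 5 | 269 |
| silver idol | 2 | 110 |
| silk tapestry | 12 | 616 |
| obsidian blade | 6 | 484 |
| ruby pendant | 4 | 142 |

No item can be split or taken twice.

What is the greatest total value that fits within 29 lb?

2178

Taking the top-ratio items first gives platinum ring + pearl string + sapphire brooch + silver idol + obsidian blade for 1991 (26 lb).
Replace pearl string and sapphire brooch with jade mask: the trade gains 187 net, giving 2178 at 29 lb.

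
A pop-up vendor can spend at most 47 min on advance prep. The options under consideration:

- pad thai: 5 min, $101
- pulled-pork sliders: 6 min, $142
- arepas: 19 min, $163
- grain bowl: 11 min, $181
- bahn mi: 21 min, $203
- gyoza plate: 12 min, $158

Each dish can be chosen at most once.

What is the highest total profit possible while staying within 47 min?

627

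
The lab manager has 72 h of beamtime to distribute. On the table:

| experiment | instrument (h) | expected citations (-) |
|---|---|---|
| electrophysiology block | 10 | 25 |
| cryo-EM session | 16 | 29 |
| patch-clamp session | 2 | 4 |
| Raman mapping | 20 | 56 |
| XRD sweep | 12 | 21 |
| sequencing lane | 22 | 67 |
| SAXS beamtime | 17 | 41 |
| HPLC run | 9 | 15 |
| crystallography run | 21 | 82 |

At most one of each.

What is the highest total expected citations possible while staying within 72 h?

A density-first pass picks patch-clamp session + Raman mapping + sequencing lane + crystallography run — 209 at 65 h.
The 2 h tied up in patch-clamp session is better spent on HPLC run — total rises to 220 (72 h).
An exhaustive check of the 512 subsets confirms 220.

220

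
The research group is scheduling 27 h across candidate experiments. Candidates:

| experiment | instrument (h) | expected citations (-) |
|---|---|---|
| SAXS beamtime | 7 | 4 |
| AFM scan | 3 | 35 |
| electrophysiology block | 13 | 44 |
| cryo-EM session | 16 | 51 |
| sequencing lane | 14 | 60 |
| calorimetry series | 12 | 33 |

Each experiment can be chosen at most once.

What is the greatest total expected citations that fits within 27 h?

Density check — AFM scan 11.67, sequencing lane 4.29, electrophysiology block 3.38 are the best per h.
A density-first pass picks SAXS beamtime + AFM scan + sequencing lane — 99 at 24 h.
Dropping SAXS beamtime and AFM scan frees 10 h; slotting in electrophysiology block (13 h) lifts the total to 104 at 27 h.
An exhaustive check of the 64 subsets confirms 104.

104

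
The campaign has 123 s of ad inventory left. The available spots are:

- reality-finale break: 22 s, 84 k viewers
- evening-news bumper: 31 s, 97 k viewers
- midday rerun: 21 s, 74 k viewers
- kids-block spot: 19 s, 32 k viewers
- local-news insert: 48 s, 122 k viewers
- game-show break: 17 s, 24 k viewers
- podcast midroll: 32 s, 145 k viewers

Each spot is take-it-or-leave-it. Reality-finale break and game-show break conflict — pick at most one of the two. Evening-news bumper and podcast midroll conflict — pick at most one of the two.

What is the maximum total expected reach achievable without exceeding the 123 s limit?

Reality-finale break + midday rerun + local-news insert + podcast midroll uses 123 of the 123 s and totals 425.
That's the maximum — no feasible swap from here does better than 425.

425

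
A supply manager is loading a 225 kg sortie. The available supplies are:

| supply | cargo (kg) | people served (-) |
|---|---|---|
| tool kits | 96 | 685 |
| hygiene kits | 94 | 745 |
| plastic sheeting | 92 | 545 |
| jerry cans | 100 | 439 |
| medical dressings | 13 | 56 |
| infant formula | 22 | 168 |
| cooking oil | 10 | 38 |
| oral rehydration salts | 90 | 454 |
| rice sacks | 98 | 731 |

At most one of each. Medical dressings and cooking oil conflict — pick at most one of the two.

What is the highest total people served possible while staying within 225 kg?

1682

Density check — hygiene kits 7.93, infant formula 7.64, rice sacks 7.46 are the best per kg.
The ratio ordering already packs tightly: hygiene kits + infant formula + cooking oil + rice sacks, 224 kg, 1682.
An exhaustive check of the 512 subsets confirms 1682.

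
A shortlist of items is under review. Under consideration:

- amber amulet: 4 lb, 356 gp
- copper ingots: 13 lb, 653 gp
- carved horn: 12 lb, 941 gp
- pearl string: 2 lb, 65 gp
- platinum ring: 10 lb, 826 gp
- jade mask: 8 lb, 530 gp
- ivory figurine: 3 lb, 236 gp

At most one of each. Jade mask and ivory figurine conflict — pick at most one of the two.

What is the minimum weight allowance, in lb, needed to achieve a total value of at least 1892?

Look for the lowest-weight combination reaching 1892.
carved horn + platinum ring + ivory figurine reaches 2003 using 25 lb.
No combination under 25 lb hits 1892.

25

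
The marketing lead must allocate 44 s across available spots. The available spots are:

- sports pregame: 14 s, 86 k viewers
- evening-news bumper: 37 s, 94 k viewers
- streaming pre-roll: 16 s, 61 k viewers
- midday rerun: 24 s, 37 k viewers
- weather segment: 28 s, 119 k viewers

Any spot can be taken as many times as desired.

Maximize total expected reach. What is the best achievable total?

Taking 3×sports pregame: 42 s used, 258 in expected reach.
Nothing else within 44 s beats 258.

258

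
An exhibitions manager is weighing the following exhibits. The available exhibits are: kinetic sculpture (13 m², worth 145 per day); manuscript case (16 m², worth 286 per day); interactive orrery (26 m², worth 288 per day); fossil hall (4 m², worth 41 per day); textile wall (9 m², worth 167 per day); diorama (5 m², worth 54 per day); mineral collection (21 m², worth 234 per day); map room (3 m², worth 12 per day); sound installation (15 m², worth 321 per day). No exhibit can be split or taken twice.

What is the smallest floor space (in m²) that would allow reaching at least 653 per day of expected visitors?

36

Minimise m² subject to total expected visitors ≥ 653.
manuscript case + diorama + sound installation reaches 661 using 36 m².
Below 36 m² the best achievable stays under 653.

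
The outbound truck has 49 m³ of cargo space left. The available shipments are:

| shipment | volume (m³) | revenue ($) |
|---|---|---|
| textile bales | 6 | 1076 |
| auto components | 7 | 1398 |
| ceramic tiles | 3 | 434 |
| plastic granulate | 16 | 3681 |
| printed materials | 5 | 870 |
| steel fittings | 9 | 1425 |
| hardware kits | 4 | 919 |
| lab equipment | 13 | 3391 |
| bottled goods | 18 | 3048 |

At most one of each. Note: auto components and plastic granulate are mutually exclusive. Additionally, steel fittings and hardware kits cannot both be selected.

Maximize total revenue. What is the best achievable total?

10443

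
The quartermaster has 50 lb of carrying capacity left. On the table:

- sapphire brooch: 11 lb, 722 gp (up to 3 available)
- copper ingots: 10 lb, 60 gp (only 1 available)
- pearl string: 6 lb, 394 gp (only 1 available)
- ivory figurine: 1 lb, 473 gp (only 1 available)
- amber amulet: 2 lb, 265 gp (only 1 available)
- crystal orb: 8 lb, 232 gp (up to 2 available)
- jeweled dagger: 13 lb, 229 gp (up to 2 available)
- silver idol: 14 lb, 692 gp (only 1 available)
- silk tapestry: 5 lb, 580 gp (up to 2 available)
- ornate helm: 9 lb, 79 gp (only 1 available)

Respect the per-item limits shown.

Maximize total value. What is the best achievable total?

A density-first pass picks 2×sapphire brooch + pearl string + ivory figurine + amber amulet + crystal orb + 2×silk tapestry — 3968 at 49 lb.
The 10 lb tied up in amber amulet and crystal orb is better spent on sapphire brooch — total rises to 4193 (50 lb).

4193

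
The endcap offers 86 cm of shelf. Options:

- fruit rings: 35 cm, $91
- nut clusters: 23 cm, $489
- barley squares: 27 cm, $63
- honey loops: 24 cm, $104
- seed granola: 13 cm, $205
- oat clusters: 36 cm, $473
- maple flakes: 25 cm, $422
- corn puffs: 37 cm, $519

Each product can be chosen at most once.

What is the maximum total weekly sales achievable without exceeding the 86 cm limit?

1430

Ranking by ratio (weekly sales/cm): nut clusters 21.26, maple flakes 16.88, seed granola 15.77.
Greedy by ratio would take nut clusters + honey loops + seed granola + maple flakes: 85 cm used, total 1220.
Dropping honey loops and seed granola frees 37 cm; slotting in corn puffs (37 cm) lifts the total to 1430 at 85 cm.
The closest alternative, nut clusters + oat clusters + maple flakes, reaches only 1384.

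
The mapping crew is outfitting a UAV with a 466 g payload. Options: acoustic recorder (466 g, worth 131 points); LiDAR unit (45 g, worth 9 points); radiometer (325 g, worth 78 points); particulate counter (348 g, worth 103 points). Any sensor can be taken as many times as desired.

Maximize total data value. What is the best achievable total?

A density-first pass picks 2×LiDAR unit + particulate counter — 121 at 438 g.
The 438 g tied up in 2×LiDAR unit and particulate counter is better spent on acoustic recorder — total rises to 131 (466 g).
Every other selection either busts 466 g or fails to beat 131.

131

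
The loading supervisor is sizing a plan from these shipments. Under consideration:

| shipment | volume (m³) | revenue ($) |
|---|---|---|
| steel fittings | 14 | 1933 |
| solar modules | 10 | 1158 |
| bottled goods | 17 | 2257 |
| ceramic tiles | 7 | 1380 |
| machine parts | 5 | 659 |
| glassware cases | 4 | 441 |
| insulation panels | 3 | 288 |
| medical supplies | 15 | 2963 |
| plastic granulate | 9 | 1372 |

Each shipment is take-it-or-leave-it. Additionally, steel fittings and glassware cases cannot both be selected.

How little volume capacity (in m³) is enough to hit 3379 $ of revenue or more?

19

Look for the lowest-volume combination reaching 3379.
glassware cases + medical supplies reaches 3404 using 19 m³.
Below 19 m³ the best achievable stays under 3379.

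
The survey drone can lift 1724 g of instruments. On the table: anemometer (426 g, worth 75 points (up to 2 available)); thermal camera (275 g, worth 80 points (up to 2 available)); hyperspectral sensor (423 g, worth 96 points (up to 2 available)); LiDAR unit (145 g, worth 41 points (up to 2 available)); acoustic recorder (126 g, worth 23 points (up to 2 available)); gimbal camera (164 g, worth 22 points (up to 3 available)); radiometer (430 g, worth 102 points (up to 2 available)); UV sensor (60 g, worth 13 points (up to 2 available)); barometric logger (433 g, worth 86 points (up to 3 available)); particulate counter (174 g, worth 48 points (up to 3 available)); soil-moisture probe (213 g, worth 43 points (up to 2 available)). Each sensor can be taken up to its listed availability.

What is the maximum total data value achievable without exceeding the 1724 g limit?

460

Filling by ratio: 2×thermal camera + 2×LiDAR unit + 2×UV sensor + 3×particulate counter + soil-moisture probe for 455, with 29 g left unused.
Dropping LiDAR unit and UV sensor and soil-moisture probe frees 418 g; slotting in radiometer (430 g) lifts the total to 460 at 1707 g.
The spare 17 g is too small for any remaining sensor, and no exchange beats 460.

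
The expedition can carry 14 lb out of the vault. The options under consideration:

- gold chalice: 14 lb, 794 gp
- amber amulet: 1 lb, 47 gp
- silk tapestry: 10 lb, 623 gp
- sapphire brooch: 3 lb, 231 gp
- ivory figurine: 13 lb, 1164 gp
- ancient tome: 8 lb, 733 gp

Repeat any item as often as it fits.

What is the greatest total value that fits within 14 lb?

1211

Greedy by ratio would take 2×sapphire brooch + ancient tome: 14 lb used, total 1195.
Dropping 2×sapphire brooch and ancient tome frees 14 lb; slotting in amber amulet + ivory figurine (14 lb) lifts the total to 1211 at 14 lb.
Every other selection either busts 14 lb or fails to beat 1211.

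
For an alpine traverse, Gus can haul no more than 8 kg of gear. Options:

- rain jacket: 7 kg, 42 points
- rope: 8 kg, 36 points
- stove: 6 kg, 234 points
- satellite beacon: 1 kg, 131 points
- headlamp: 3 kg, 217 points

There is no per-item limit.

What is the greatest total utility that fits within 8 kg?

Taking 8×satellite beacon: 8 kg used, 1048 in utility.
That's the maximum — no swap from here does better than 1048.

1048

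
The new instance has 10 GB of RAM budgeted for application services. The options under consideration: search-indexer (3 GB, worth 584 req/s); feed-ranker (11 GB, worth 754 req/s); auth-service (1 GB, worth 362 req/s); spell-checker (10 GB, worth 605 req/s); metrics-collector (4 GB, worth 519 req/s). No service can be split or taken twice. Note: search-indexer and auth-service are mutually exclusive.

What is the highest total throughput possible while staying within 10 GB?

1103

Taking search-indexer + metrics-collector: 7 GB used, 1103 in throughput.
Runner-up auth-service + metrics-collector tops out at 881.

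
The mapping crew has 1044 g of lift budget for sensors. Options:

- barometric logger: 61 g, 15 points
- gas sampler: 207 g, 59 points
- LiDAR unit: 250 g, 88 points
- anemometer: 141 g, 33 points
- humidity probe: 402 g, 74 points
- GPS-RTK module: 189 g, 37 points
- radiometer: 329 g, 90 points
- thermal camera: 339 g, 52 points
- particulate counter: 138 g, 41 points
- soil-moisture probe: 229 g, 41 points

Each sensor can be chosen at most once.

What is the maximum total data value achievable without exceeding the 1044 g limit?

293

By data value per g: LiDAR unit 0.35, particulate counter 0.30, gas sampler 0.29 lead.
The ratio ordering already packs tightly: barometric logger + gas sampler + LiDAR unit + radiometer + particulate counter, 985 g, 293.
Next best is barometric logger + gas sampler + LiDAR unit + GPS-RTK module + radiometer at 289 (1036 g) — short by 4.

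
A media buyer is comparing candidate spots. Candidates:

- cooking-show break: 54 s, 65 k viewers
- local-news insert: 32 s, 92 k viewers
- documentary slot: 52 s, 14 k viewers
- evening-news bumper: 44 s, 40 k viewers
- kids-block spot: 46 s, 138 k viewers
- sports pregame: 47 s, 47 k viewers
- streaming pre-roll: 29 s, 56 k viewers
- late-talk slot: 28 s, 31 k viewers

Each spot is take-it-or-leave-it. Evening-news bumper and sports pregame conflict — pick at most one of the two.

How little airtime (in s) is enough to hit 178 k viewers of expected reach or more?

Minimise s subject to total expected reach ≥ 178.
kids-block spot + streaming pre-roll: 194 expected reach at 75 s.
Any bundle with less than 75 s falls short of 178.

75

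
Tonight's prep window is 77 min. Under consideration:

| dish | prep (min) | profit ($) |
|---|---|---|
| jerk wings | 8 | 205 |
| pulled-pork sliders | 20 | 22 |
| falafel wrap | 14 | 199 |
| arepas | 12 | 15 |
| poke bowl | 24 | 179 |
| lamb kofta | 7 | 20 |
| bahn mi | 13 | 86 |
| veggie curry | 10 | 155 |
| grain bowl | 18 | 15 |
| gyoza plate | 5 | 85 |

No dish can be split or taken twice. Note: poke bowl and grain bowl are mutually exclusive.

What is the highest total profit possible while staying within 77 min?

909

Ranking by ratio (profit/min): jerk wings 25.62, gyoza plate 17.00, veggie curry 15.50.
The ratio ordering already packs tightly: jerk wings + falafel wrap + poke bowl + bahn mi + veggie curry + gyoza plate, 74 min, 909.
That's the maximum — no feasible swap from here does better than 909.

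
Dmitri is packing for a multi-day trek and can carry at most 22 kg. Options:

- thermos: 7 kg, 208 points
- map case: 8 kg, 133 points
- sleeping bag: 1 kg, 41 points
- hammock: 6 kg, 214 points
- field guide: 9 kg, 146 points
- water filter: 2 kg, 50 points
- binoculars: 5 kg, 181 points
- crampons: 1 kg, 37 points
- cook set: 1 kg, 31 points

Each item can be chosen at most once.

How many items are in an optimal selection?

6

Optimal total is 731.
One optimal bundle: thermos + sleeping bag + hammock + water filter + binoculars + crampons (22 kg).
All optima have 6 items.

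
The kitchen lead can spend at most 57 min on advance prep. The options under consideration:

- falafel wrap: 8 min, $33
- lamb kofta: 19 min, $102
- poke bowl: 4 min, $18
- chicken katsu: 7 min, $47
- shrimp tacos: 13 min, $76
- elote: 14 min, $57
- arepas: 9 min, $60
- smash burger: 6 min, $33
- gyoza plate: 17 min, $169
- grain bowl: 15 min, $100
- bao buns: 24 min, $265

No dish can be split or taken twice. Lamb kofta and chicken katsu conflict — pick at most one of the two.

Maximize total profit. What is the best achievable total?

Ranking by ratio (profit/min): bao buns 11.04, gyoza plate 9.94, chicken katsu 6.71, arepas 6.67.
The ratio ordering already packs tightly: chicken katsu + arepas + gyoza plate + bao buns, 57 min, 541.
The closest alternative, gyoza plate + grain bowl + bao buns, reaches only 534.

541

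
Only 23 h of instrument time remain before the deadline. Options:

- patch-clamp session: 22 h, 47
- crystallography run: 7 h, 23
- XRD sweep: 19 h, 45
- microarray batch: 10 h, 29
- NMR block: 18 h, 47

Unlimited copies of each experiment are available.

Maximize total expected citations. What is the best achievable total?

69

The ratio ordering already packs tightly: 3×crystallography run, 21 h, 69.
Nothing else within 23 h beats 69.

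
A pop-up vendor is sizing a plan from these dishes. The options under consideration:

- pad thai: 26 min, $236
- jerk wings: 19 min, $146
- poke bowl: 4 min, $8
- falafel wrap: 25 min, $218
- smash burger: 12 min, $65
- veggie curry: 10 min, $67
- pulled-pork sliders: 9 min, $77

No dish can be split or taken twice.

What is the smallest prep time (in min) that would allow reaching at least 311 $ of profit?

Need the lightest bundle worth ≥ 311.
pad thai + pulled-pork sliders reaches 313 using 35 min.
Below 35 min the best achievable stays under 311.

35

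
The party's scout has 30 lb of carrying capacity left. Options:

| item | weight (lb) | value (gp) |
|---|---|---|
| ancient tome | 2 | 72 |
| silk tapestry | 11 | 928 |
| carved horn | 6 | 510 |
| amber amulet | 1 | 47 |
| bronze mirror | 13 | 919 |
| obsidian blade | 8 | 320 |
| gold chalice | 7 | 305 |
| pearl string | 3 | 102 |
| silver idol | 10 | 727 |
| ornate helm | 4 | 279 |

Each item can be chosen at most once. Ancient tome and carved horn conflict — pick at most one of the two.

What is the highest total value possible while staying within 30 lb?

Ranking by ratio (value/lb): carved horn 85.00, silk tapestry 84.36, silver idol 72.70, bronze mirror 70.69.
Silk tapestry + carved horn + bronze mirror uses 30 of the 30 lb and totals 2357.

2357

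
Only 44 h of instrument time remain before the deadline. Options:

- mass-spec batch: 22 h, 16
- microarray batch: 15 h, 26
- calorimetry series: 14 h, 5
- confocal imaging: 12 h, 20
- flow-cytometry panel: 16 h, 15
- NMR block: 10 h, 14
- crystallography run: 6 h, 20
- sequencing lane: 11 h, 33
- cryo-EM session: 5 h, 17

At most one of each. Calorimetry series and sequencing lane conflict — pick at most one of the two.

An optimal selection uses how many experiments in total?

5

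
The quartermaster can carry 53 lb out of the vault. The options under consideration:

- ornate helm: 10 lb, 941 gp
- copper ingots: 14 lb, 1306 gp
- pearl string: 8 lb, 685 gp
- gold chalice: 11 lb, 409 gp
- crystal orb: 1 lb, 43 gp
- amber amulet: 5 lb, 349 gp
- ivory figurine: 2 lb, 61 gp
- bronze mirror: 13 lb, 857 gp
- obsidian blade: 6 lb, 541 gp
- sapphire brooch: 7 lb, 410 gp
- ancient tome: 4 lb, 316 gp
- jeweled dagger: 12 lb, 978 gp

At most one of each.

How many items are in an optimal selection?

6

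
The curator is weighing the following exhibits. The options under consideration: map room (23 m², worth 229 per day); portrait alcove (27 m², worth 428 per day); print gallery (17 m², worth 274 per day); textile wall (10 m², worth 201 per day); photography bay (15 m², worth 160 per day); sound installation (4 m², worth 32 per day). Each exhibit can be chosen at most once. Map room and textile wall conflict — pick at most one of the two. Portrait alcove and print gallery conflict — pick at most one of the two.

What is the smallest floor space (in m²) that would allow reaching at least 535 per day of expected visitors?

37

Minimise m² subject to total expected visitors ≥ 535.
portrait alcove + textile wall: 629 expected visitors at 37 m².
Below 37 m² the best achievable stays under 535.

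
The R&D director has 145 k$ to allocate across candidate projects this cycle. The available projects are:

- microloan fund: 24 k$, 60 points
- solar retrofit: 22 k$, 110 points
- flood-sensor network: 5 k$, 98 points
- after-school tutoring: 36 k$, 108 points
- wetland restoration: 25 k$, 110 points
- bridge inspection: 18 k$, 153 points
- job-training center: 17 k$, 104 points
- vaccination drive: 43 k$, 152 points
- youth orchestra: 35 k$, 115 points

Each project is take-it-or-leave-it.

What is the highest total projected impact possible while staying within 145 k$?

732

Greedy by ratio would take solar retrofit + flood-sensor network + wetland restoration + bridge inspection + job-training center + vaccination drive: 130 k$ used, total 727.
Replace wetland restoration with youth orchestra: the trade gains 5 net, giving 732 at 140 k$.
Flood-sensor network + wetland restoration + bridge inspection + job-training center + vaccination drive + youth orchestra matches that 732 at 143 k$; no feasible combination exceeds it.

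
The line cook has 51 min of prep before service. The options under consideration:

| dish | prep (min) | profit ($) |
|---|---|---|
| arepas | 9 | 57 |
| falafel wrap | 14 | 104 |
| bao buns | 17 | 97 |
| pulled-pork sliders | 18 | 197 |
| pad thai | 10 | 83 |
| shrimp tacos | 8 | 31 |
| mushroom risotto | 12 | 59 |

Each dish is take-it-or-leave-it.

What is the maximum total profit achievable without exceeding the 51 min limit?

441

Density check — pulled-pork sliders 10.94, pad thai 8.30, falafel wrap 7.43, arepas 6.33 are the best per min.
The ratio ordering already packs tightly: arepas + falafel wrap + pulled-pork sliders + pad thai, 51 min, 441.
Every other selection either busts 51 min or fails to beat 441.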